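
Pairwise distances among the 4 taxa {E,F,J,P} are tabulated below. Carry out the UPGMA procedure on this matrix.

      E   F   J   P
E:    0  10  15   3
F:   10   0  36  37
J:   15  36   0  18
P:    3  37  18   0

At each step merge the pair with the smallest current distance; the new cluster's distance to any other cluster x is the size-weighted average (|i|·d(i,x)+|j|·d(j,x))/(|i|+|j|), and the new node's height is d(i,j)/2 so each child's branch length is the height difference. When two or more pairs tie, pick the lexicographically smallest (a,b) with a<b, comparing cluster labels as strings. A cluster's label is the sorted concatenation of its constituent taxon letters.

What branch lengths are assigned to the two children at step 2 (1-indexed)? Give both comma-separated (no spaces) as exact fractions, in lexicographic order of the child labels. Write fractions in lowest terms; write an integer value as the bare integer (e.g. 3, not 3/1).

27/4,33/4

iteration 1: select E,P (d=3); attach at lengths (3/2, 3/2); label the merged cluster EP
  updated: d(EP,F)=47/2, d(EP,J)=33/2
iteration 2: select EP,J (d=33/2); attach at lengths (27/4, 33/4); label the merged cluster EJP
  updated: d(EJP,F)=83/3
iteration 3: select EJP,F (d=83/3); attach at lengths (67/12, 83/6); label the merged cluster EFJP
final tree: (((E:3/2,P:3/2):27/4,J:33/4):67/12,F:83/6)
total length: 449/12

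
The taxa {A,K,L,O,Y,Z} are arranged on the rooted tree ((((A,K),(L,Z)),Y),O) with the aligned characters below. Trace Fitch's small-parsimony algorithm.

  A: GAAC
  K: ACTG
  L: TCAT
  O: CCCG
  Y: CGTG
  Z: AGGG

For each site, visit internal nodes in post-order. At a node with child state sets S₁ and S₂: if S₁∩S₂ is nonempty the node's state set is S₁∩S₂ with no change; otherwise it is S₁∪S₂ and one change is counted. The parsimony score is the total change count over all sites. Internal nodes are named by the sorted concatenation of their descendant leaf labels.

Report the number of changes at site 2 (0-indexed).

4

[col 0] AK: children A:{G}, K:{A} ∪→ {A,G}; cost 1
[col 0] LZ: children L:{T}, Z:{A} ∪→ {A,T}; cost 1
[col 0] AKLZ: children AK:{A,G}, LZ:{A,T} ∩→ {A}; cost 0
[col 0] AKLYZ: children AKLZ:{A}, Y:{C} ∪→ {A,C}; cost 1
[col 0] AKLOYZ: children AKLYZ:{A,C}, O:{C} ∩→ {C}; cost 0
[col 1] AK: children A:{A}, K:{C} ∪→ {A,C}; cost 1
[col 1] LZ: children L:{C}, Z:{G} ∪→ {C,G}; cost 1
[col 1] AKLZ: children AK:{A,C}, LZ:{C,G} ∩→ {C}; cost 0
[col 1] AKLYZ: children AKLZ:{C}, Y:{G} ∪→ {C,G}; cost 1
[col 1] AKLOYZ: children AKLYZ:{C,G}, O:{C} ∩→ {C}; cost 0
[col 2] AK: children A:{A}, K:{T} ∪→ {A,T}; cost 1
[col 2] LZ: children L:{A}, Z:{G} ∪→ {A,G}; cost 1
[col 2] AKLZ: children AK:{A,T}, LZ:{A,G} ∩→ {A}; cost 0
[col 2] AKLYZ: children AKLZ:{A}, Y:{T} ∪→ {A,T}; cost 1
[col 2] AKLOYZ: children AKLYZ:{A,T}, O:{C} ∪→ {A,C,T}; cost 1
[col 3] AK: children A:{C}, K:{G} ∪→ {C,G}; cost 1
[col 3] LZ: children L:{T}, Z:{G} ∪→ {G,T}; cost 1
[col 3] AKLZ: children AK:{C,G}, LZ:{G,T} ∩→ {G}; cost 0
[col 3] AKLYZ: children AKLZ:{G}, Y:{G} ∩→ {G}; cost 0
[col 3] AKLOYZ: children AKLYZ:{G}, O:{G} ∩→ {G}; cost 0
per-site changes: [3, 3, 4, 2]; total = 12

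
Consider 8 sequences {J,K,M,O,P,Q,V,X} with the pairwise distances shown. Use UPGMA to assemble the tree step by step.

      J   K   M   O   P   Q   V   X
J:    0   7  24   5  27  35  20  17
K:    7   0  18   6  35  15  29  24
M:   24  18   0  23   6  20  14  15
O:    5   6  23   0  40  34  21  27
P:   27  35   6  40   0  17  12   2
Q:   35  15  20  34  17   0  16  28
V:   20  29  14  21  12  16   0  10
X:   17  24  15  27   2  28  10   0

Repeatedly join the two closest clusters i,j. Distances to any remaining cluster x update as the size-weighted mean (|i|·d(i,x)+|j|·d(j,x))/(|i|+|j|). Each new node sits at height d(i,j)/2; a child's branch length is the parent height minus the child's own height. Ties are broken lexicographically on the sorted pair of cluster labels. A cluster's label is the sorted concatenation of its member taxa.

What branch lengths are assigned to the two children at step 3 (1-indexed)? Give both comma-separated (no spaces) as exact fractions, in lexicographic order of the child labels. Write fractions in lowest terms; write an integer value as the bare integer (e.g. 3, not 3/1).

3/4,13/4

step 1: merge (P,X) at d=2; branch lengths P→1, X→1; new cluster PX
  updated: d(J,PX)=22, d(K,PX)=59/2, d(M,PX)=21/2, d(O,PX)=67/2, d(PX,Q)=45/2, d(PX,V)=11
step 2: merge (J,O) at d=5; branch lengths J→5/2, O→5/2; new cluster JO
  updated: d(JO,K)=13/2, d(JO,M)=47/2, d(JO,PX)=111/4, d(JO,Q)=69/2, d(JO,V)=41/2
step 3: merge (JO,K) at d=13/2; branch lengths JO→3/4, K→13/4; new cluster JKO
  updated: d(JKO,M)=65/3, d(JKO,PX)=85/3, d(JKO,Q)=28, d(JKO,V)=70/3
step 4: merge (M,PX) at d=21/2; branch lengths M→21/4, PX→17/4; new cluster MPX
  updated: d(JKO,MPX)=235/9, d(MPX,Q)=65/3, d(MPX,V)=12
step 5: merge (MPX,V) at d=12; branch lengths MPX→3/4, V→6; new cluster MPVX
  updated: d(JKO,MPVX)=305/12, d(MPVX,Q)=81/4
step 6: merge (MPVX,Q) at d=81/4; branch lengths MPVX→33/8, Q→81/8; new cluster MPQVX
  updated: d(JKO,MPQVX)=389/15
step 7: merge (JKO,MPQVX) at d=389/15; branch lengths JKO→583/60, MPQVX→341/120; new cluster JKMOPQVX
final tree: (((J:5/2,O:5/2):3/4,K:13/4):583/60,(((M:21/4,(P:1,X:1):17/4):3/4,V:6):33/8,Q:81/8):341/120)
total length: 6487/120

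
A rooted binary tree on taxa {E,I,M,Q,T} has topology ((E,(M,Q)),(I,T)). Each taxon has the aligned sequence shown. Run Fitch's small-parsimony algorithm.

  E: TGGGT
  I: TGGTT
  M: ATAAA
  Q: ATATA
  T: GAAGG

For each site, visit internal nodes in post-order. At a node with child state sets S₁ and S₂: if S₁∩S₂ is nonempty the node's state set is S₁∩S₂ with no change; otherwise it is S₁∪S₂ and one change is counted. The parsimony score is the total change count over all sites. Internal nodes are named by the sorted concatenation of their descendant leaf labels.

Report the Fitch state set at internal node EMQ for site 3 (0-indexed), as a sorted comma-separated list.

A,G,T

MQ@0: {A} ∩ {A} = {A} (intersection, +0)
EMQ@0: {T} ∪ {A} = {A,T} (union, +1)
IT@0: {T} ∪ {G} = {G,T} (union, +1)
EIMQT@0: {A,T} ∩ {G,T} = {T} (intersection, +0)
MQ@1: {T} ∩ {T} = {T} (intersection, +0)
EMQ@1: {G} ∪ {T} = {G,T} (union, +1)
IT@1: {G} ∪ {A} = {A,G} (union, +1)
EIMQT@1: {G,T} ∩ {A,G} = {G} (intersection, +0)
MQ@2: {A} ∩ {A} = {A} (intersection, +0)
EMQ@2: {G} ∪ {A} = {A,G} (union, +1)
IT@2: {G} ∪ {A} = {A,G} (union, +1)
EIMQT@2: {A,G} ∩ {A,G} = {A,G} (intersection, +0)
MQ@3: {A} ∪ {T} = {A,T} (union, +1)
EMQ@3: {G} ∪ {A,T} = {A,G,T} (union, +1)
IT@3: {T} ∪ {G} = {G,T} (union, +1)
EIMQT@3: {A,G,T} ∩ {G,T} = {G,T} (intersection, +0)
MQ@4: {A} ∩ {A} = {A} (intersection, +0)
EMQ@4: {T} ∪ {A} = {A,T} (union, +1)
IT@4: {T} ∪ {G} = {G,T} (union, +1)
EIMQT@4: {A,T} ∩ {G,T} = {T} (intersection, +0)
per-site changes: [2, 2, 2, 3, 2]; total = 11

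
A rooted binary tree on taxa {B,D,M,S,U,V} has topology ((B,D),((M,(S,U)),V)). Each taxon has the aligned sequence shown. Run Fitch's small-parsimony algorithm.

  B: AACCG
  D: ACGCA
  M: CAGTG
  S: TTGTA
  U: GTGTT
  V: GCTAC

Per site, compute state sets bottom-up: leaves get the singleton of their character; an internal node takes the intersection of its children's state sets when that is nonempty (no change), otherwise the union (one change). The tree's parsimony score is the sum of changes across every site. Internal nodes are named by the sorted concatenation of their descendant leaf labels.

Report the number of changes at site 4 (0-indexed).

4

[col 0] BD: children B:{A}, D:{A} ∩→ {A}; cost 0
[col 0] SU: children S:{T}, U:{G} ∪→ {G,T}; cost 1
[col 0] MSU: children M:{C}, SU:{G,T} ∪→ {C,G,T}; cost 1
[col 0] MSUV: children MSU:{C,G,T}, V:{G} ∩→ {G}; cost 0
[col 0] BDMSUV: children BD:{A}, MSUV:{G} ∪→ {A,G}; cost 1
[col 1] BD: children B:{A}, D:{C} ∪→ {A,C}; cost 1
[col 1] SU: children S:{T}, U:{T} ∩→ {T}; cost 0
[col 1] MSU: children M:{A}, SU:{T} ∪→ {A,T}; cost 1
[col 1] MSUV: children MSU:{A,T}, V:{C} ∪→ {A,C,T}; cost 1
[col 1] BDMSUV: children BD:{A,C}, MSUV:{A,C,T} ∩→ {A,C}; cost 0
[col 2] BD: children B:{C}, D:{G} ∪→ {C,G}; cost 1
[col 2] SU: children S:{G}, U:{G} ∩→ {G}; cost 0
[col 2] MSU: children M:{G}, SU:{G} ∩→ {G}; cost 0
[col 2] MSUV: children MSU:{G}, V:{T} ∪→ {G,T}; cost 1
[col 2] BDMSUV: children BD:{C,G}, MSUV:{G,T} ∩→ {G}; cost 0
[col 3] BD: children B:{C}, D:{C} ∩→ {C}; cost 0
[col 3] SU: children S:{T}, U:{T} ∩→ {T}; cost 0
[col 3] MSU: children M:{T}, SU:{T} ∩→ {T}; cost 0
[col 3] MSUV: children MSU:{T}, V:{A} ∪→ {A,T}; cost 1
[col 3] BDMSUV: children BD:{C}, MSUV:{A,T} ∪→ {A,C,T}; cost 1
[col 4] BD: children B:{G}, D:{A} ∪→ {A,G}; cost 1
[col 4] SU: children S:{A}, U:{T} ∪→ {A,T}; cost 1
[col 4] MSU: children M:{G}, SU:{A,T} ∪→ {A,G,T}; cost 1
[col 4] MSUV: children MSU:{A,G,T}, V:{C} ∪→ {A,C,G,T}; cost 1
[col 4] BDMSUV: children BD:{A,G}, MSUV:{A,C,G,T} ∩→ {A,G}; cost 0
per-site changes: [3, 3, 2, 2, 4]; total = 14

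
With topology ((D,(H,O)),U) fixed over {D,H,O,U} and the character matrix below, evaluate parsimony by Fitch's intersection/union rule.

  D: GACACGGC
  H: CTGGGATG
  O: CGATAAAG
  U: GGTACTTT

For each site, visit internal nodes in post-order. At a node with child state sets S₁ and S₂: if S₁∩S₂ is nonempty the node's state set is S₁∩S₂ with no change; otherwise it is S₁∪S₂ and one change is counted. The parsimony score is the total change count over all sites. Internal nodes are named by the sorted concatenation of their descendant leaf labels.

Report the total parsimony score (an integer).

16

HO@0: {C} ∩ {C} = {C} (intersection, +0)
DHO@0: {G} ∪ {C} = {C,G} (union, +1)
DHOU@0: {C,G} ∩ {G} = {G} (intersection, +0)
HO@1: {T} ∪ {G} = {G,T} (union, +1)
DHO@1: {A} ∪ {G,T} = {A,G,T} (union, +1)
DHOU@1: {A,G,T} ∩ {G} = {G} (intersection, +0)
HO@2: {G} ∪ {A} = {A,G} (union, +1)
DHO@2: {C} ∪ {A,G} = {A,C,G} (union, +1)
DHOU@2: {A,C,G} ∪ {T} = {A,C,G,T} (union, +1)
HO@3: {G} ∪ {T} = {G,T} (union, +1)
DHO@3: {A} ∪ {G,T} = {A,G,T} (union, +1)
DHOU@3: {A,G,T} ∩ {A} = {A} (intersection, +0)
HO@4: {G} ∪ {A} = {A,G} (union, +1)
DHO@4: {C} ∪ {A,G} = {A,C,G} (union, +1)
DHOU@4: {A,C,G} ∩ {C} = {C} (intersection, +0)
HO@5: {A} ∩ {A} = {A} (intersection, +0)
DHO@5: {G} ∪ {A} = {A,G} (union, +1)
DHOU@5: {A,G} ∪ {T} = {A,G,T} (union, +1)
HO@6: {T} ∪ {A} = {A,T} (union, +1)
DHO@6: {G} ∪ {A,T} = {A,G,T} (union, +1)
DHOU@6: {A,G,T} ∩ {T} = {T} (intersection, +0)
HO@7: {G} ∩ {G} = {G} (intersection, +0)
DHO@7: {C} ∪ {G} = {C,G} (union, +1)
DHOU@7: {C,G} ∪ {T} = {C,G,T} (union, +1)
per-site changes: [1, 2, 3, 2, 2, 2, 2, 2]; total = 16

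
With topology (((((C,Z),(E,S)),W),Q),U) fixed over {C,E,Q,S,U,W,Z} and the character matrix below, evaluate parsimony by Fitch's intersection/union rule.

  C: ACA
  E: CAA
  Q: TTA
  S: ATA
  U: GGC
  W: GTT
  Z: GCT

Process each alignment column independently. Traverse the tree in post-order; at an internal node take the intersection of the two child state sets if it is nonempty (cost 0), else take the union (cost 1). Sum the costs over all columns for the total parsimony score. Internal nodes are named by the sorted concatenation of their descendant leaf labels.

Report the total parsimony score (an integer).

10

[col 0] CZ: children C:{A}, Z:{G} ∪→ {A,G}; cost 1
[col 0] ES: children E:{C}, S:{A} ∪→ {A,C}; cost 1
[col 0] CESZ: children CZ:{A,G}, ES:{A,C} ∩→ {A}; cost 0
[col 0] CESWZ: children CESZ:{A}, W:{G} ∪→ {A,G}; cost 1
[col 0] CEQSWZ: children CESWZ:{A,G}, Q:{T} ∪→ {A,G,T}; cost 1
[col 0] CEQSUWZ: children CEQSWZ:{A,G,T}, U:{G} ∩→ {G}; cost 0
[col 1] CZ: children C:{C}, Z:{C} ∩→ {C}; cost 0
[col 1] ES: children E:{A}, S:{T} ∪→ {A,T}; cost 1
[col 1] CESZ: children CZ:{C}, ES:{A,T} ∪→ {A,C,T}; cost 1
[col 1] CESWZ: children CESZ:{A,C,T}, W:{T} ∩→ {T}; cost 0
[col 1] CEQSWZ: children CESWZ:{T}, Q:{T} ∩→ {T}; cost 0
[col 1] CEQSUWZ: children CEQSWZ:{T}, U:{G} ∪→ {G,T}; cost 1
[col 2] CZ: children C:{A}, Z:{T} ∪→ {A,T}; cost 1
[col 2] ES: children E:{A}, S:{A} ∩→ {A}; cost 0
[col 2] CESZ: children CZ:{A,T}, ES:{A} ∩→ {A}; cost 0
[col 2] CESWZ: children CESZ:{A}, W:{T} ∪→ {A,T}; cost 1
[col 2] CEQSWZ: children CESWZ:{A,T}, Q:{A} ∩→ {A}; cost 0
[col 2] CEQSUWZ: children CEQSWZ:{A}, U:{C} ∪→ {A,C}; cost 1
per-site changes: [4, 3, 3]; total = 10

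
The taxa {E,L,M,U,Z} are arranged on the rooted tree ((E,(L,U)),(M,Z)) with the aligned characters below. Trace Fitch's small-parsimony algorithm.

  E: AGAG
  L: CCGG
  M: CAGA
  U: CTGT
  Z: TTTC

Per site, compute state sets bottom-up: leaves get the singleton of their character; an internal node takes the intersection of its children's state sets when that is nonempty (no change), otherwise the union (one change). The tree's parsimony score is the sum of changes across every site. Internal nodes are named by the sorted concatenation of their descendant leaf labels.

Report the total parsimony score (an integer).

[col 0] LU: children L:{C}, U:{C} ∩→ {C}; cost 0
[col 0] ELU: children E:{A}, LU:{C} ∪→ {A,C}; cost 1
[col 0] MZ: children M:{C}, Z:{T} ∪→ {C,T}; cost 1
[col 0] ELMUZ: children ELU:{A,C}, MZ:{C,T} ∩→ {C}; cost 0
[col 1] LU: children L:{C}, U:{T} ∪→ {C,T}; cost 1
[col 1] ELU: children E:{G}, LU:{C,T} ∪→ {C,G,T}; cost 1
[col 1] MZ: children M:{A}, Z:{T} ∪→ {A,T}; cost 1
[col 1] ELMUZ: children ELU:{C,G,T}, MZ:{A,T} ∩→ {T}; cost 0
[col 2] LU: children L:{G}, U:{G} ∩→ {G}; cost 0
[col 2] ELU: children E:{A}, LU:{G} ∪→ {A,G}; cost 1
[col 2] MZ: children M:{G}, Z:{T} ∪→ {G,T}; cost 1
[col 2] ELMUZ: children ELU:{A,G}, MZ:{G,T} ∩→ {G}; cost 0
[col 3] LU: children L:{G}, U:{T} ∪→ {G,T}; cost 1
[col 3] ELU: children E:{G}, LU:{G,T} ∩→ {G}; cost 0
[col 3] MZ: children M:{A}, Z:{C} ∪→ {A,C}; cost 1
[col 3] ELMUZ: children ELU:{G}, MZ:{A,C} ∪→ {A,C,G}; cost 1
per-site changes: [2, 3, 2, 3]; total = 10

10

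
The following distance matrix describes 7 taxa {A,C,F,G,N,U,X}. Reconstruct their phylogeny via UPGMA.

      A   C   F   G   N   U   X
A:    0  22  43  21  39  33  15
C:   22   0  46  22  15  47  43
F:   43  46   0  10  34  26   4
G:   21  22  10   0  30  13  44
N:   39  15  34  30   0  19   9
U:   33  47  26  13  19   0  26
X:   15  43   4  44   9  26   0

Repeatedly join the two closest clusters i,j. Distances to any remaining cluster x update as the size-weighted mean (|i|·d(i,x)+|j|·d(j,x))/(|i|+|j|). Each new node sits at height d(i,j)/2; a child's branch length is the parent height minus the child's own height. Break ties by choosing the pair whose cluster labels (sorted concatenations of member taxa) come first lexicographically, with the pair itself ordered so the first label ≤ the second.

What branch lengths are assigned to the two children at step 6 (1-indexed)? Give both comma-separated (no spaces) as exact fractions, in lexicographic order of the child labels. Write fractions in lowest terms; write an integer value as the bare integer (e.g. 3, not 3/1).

1. join F+X (d=4) ⇒ FX; edges |F|=2, |X|=2
  updated: d(A,FX)=29, d(C,FX)=89/2, d(FX,G)=27, d(FX,N)=43/2, d(FX,U)=26
2. join G+U (d=13) ⇒ GU; edges |G|=13/2, |U|=13/2
  updated: d(A,GU)=27, d(C,GU)=69/2, d(FX,GU)=53/2, d(GU,N)=49/2
3. join C+N (d=15) ⇒ CN; edges |C|=15/2, |N|=15/2
  updated: d(A,CN)=61/2, d(CN,FX)=33, d(CN,GU)=59/2
4. join FX+GU (d=53/2) ⇒ FGUX; edges |FX|=45/4, |GU|=27/4
  updated: d(A,FGUX)=28, d(CN,FGUX)=125/4
5. join A+FGUX (d=28) ⇒ AFGUX; edges |A|=14, |FGUX|=3/4
  updated: d(AFGUX,CN)=311/10
6. join AFGUX+CN (d=311/10) ⇒ ACFGNUX; edges |AFGUX|=31/20, |CN|=161/20
final tree: ((A:14,((F:2,X:2):45/4,(G:13/2,U:13/2):27/4):3/4):31/20,(C:15/2,N:15/2):161/20)
total length: 1487/20

31/20,161/20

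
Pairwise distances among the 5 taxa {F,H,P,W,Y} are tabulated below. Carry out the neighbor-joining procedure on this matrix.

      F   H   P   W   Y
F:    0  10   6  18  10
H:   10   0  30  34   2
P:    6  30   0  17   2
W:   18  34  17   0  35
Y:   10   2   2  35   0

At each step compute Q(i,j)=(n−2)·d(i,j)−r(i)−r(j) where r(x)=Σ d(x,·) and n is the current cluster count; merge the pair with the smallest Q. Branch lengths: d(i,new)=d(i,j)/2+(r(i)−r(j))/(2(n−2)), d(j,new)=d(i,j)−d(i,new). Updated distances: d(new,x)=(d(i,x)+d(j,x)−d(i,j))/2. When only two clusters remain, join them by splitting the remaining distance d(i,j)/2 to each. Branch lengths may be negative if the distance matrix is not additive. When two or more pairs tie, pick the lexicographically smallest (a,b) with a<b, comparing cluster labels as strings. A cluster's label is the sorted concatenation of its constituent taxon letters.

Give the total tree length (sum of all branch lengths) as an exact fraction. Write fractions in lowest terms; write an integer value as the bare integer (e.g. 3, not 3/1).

265/8

step 1: merge (H,Y) at d=2, Q=-119; branch lengths H→11/2, Y→-7/2; new cluster HY
  updated: d(F,HY)=9, d(HY,P)=15, d(HY,W)=67/2
step 2: merge (F,HY) at d=9, Q=-145/2; branch lengths F→-13/8, HY→85/8; new cluster FHY
  updated: d(FHY,P)=6, d(FHY,W)=85/4
step 3: merge (FHY,P) at d=6, Q=-177/4; branch lengths FHY→41/8, P→7/8; new cluster FHPY
  updated: d(FHPY,W)=129/8
step 4: merge (FHPY,W) at d=129/8; branch lengths FHPY→129/16, W→129/16; new cluster FHPWY
final tree: (((F:-13/8,(H:11/2,Y:-7/2):85/8):41/8,P:7/8):129/16,W:129/16)
total length: 265/8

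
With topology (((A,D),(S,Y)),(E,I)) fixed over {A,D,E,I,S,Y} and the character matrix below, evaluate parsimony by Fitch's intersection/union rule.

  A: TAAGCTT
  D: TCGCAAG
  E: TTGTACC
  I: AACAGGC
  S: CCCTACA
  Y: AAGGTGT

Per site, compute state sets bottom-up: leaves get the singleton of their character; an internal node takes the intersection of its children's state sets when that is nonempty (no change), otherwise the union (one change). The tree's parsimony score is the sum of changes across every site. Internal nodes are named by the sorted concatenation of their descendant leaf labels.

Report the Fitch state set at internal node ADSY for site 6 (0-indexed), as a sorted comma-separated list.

T

AD@0: {T} ∩ {T} = {T} (intersection, +0)
SY@0: {C} ∪ {A} = {A,C} (union, +1)
ADSY@0: {T} ∪ {A,C} = {A,C,T} (union, +1)
EI@0: {T} ∪ {A} = {A,T} (union, +1)
ADEISY@0: {A,C,T} ∩ {A,T} = {A,T} (intersection, +0)
AD@1: {A} ∪ {C} = {A,C} (union, +1)
SY@1: {C} ∪ {A} = {A,C} (union, +1)
ADSY@1: {A,C} ∩ {A,C} = {A,C} (intersection, +0)
EI@1: {T} ∪ {A} = {A,T} (union, +1)
ADEISY@1: {A,C} ∩ {A,T} = {A} (intersection, +0)
AD@2: {A} ∪ {G} = {A,G} (union, +1)
SY@2: {C} ∪ {G} = {C,G} (union, +1)
ADSY@2: {A,G} ∩ {C,G} = {G} (intersection, +0)
EI@2: {G} ∪ {C} = {C,G} (union, +1)
ADEISY@2: {G} ∩ {C,G} = {G} (intersection, +0)
AD@3: {G} ∪ {C} = {C,G} (union, +1)
SY@3: {T} ∪ {G} = {G,T} (union, +1)
ADSY@3: {C,G} ∩ {G,T} = {G} (intersection, +0)
EI@3: {T} ∪ {A} = {A,T} (union, +1)
ADEISY@3: {G} ∪ {A,T} = {A,G,T} (union, +1)
AD@4: {C} ∪ {A} = {A,C} (union, +1)
SY@4: {A} ∪ {T} = {A,T} (union, +1)
ADSY@4: {A,C} ∩ {A,T} = {A} (intersection, +0)
EI@4: {A} ∪ {G} = {A,G} (union, +1)
ADEISY@4: {A} ∩ {A,G} = {A} (intersection, +0)
AD@5: {T} ∪ {A} = {A,T} (union, +1)
SY@5: {C} ∪ {G} = {C,G} (union, +1)
ADSY@5: {A,T} ∪ {C,G} = {A,C,G,T} (union, +1)
EI@5: {C} ∪ {G} = {C,G} (union, +1)
ADEISY@5: {A,C,G,T} ∩ {C,G} = {C,G} (intersection, +0)
AD@6: {T} ∪ {G} = {G,T} (union, +1)
SY@6: {A} ∪ {T} = {A,T} (union, +1)
ADSY@6: {G,T} ∩ {A,T} = {T} (intersection, +0)
EI@6: {C} ∩ {C} = {C} (intersection, +0)
ADEISY@6: {T} ∪ {C} = {C,T} (union, +1)
per-site changes: [3, 3, 3, 4, 3, 4, 3]; total = 23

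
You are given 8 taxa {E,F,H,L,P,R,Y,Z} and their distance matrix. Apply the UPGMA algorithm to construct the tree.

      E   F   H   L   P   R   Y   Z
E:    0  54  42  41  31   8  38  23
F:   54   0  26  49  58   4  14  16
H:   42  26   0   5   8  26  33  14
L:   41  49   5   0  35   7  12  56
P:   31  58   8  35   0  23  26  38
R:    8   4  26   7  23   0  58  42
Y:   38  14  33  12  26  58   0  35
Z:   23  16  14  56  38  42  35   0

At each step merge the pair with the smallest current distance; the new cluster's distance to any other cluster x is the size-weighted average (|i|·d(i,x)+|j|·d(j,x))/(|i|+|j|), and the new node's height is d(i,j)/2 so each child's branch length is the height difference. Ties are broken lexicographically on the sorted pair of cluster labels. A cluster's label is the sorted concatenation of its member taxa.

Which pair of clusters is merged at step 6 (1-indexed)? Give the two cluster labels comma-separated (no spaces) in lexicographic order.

1. join F+R (d=4) ⇒ FR; edges |F|=2, |R|=2
  updated: d(E,FR)=31, d(FR,H)=26, d(FR,L)=28, d(FR,P)=81/2, d(FR,Y)=36, d(FR,Z)=29
2. join H+L (d=5) ⇒ HL; edges |H|=5/2, |L|=5/2
  updated: d(E,HL)=83/2, d(FR,HL)=27, d(HL,P)=43/2, d(HL,Y)=45/2, d(HL,Z)=35
3. join HL+P (d=43/2) ⇒ HLP; edges |HL|=33/4, |P|=43/4
  updated: d(E,HLP)=38, d(FR,HLP)=63/2, d(HLP,Y)=71/3, d(HLP,Z)=36
4. join E+Z (d=23) ⇒ EZ; edges |E|=23/2, |Z|=23/2
  updated: d(EZ,FR)=30, d(EZ,HLP)=37, d(EZ,Y)=73/2
5. join HLP+Y (d=71/3) ⇒ HLPY; edges |HLP|=13/12, |Y|=71/6
  updated: d(EZ,HLPY)=295/8, d(FR,HLPY)=261/8
6. join EZ+FR (d=30) ⇒ EFRZ; edges |EZ|=7/2, |FR|=13
  updated: d(EFRZ,HLPY)=139/4
7. join EFRZ+HLPY (d=139/4) ⇒ EFHLPRYZ; edges |EFRZ|=19/8, |HLPY|=133/24
final tree: (((E:23/2,Z:23/2):7/2,(F:2,R:2):13):19/8,(((H:5/2,L:5/2):33/4,P:43/4):13/12,Y:71/6):133/24)
total length: 265/3

EZ,FR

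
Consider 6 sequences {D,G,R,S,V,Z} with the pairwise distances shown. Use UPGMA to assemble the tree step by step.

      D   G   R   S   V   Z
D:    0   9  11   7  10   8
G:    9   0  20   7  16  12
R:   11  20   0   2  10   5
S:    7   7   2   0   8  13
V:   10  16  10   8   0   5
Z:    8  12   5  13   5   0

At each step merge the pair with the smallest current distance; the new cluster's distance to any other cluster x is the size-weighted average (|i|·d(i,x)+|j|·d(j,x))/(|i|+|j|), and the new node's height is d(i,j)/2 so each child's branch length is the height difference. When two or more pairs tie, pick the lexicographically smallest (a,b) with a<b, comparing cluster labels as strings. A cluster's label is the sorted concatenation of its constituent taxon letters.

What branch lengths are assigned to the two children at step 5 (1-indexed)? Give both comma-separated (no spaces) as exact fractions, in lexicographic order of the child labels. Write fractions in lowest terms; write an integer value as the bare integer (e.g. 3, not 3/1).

19/16,19/16

1. join R+S (d=2) ⇒ RS; edges |R|=1, |S|=1
  updated: d(D,RS)=9, d(G,RS)=27/2, d(RS,V)=9, d(RS,Z)=9
2. join V+Z (d=5) ⇒ VZ; edges |V|=5/2, |Z|=5/2
  updated: d(D,VZ)=9, d(G,VZ)=14, d(RS,VZ)=9
3. join D+G (d=9) ⇒ DG; edges |D|=9/2, |G|=9/2
  updated: d(DG,RS)=45/4, d(DG,VZ)=23/2
4. join RS+VZ (d=9) ⇒ RSVZ; edges |RS|=7/2, |VZ|=2
  updated: d(DG,RSVZ)=91/8
5. join DG+RSVZ (d=91/8) ⇒ DGRSVZ; edges |DG|=19/16, |RSVZ|=19/16
final tree: ((D:9/2,G:9/2):19/16,((R:1,S:1):7/2,(V:5/2,Z:5/2):2):19/16)
total length: 191/8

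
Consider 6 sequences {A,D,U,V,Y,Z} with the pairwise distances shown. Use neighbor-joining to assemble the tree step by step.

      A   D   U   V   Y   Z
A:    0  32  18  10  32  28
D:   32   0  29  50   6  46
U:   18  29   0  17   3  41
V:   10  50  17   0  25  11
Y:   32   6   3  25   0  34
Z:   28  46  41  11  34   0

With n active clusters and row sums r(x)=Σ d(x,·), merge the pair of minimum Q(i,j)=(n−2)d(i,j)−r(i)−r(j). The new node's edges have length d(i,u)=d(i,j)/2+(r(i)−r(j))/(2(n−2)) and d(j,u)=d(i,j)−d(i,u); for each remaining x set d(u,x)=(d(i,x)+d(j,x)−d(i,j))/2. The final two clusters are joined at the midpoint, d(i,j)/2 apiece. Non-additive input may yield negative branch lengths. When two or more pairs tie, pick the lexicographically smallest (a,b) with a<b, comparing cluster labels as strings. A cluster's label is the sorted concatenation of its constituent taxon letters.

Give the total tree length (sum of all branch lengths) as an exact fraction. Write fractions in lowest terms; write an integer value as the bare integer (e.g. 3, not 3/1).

iteration 1: select D,Y (d=6, Q=-239); attach at lengths (87/8, -39/8); label the merged cluster DY
  updated: d(A,DY)=29, d(DY,U)=13, d(DY,V)=69/2, d(DY,Z)=37
iteration 2: select DY,U (d=13, Q=-327/2); attach at lengths (127/12, 29/12); label the merged cluster DUY
  updated: d(A,DUY)=17, d(DUY,V)=77/4, d(DUY,Z)=65/2
iteration 3: select A,DUY (d=17, Q=-359/4); attach at lengths (81/16, 191/16); label the merged cluster ADUY
  updated: d(ADUY,V)=49/8, d(ADUY,Z)=87/4
iteration 4: select ADUY,V (d=49/8, Q=-311/8); attach at lengths (135/16, -37/16); label the merged cluster ADUVY
  updated: d(ADUVY,Z)=213/16
iteration 5: select ADUVY,Z (d=213/16); attach at lengths (213/32, 213/32); label the merged cluster ADUVYZ
final tree: (((A:81/16,((D:87/8,Y:-39/8):127/12,U:29/12):191/16):135/16,V:-37/16):213/32,Z:213/32)
total length: 887/16

887/16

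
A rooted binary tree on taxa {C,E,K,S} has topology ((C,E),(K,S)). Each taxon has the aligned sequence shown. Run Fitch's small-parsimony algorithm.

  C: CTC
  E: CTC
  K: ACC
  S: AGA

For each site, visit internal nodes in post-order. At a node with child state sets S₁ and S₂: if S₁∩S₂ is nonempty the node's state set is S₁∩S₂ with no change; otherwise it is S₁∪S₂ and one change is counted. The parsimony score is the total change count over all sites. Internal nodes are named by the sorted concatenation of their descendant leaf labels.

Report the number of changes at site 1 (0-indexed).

2

CE@0: {C} ∩ {C} = {C} (intersection, +0)
KS@0: {A} ∩ {A} = {A} (intersection, +0)
CEKS@0: {C} ∪ {A} = {A,C} (union, +1)
CE@1: {T} ∩ {T} = {T} (intersection, +0)
KS@1: {C} ∪ {G} = {C,G} (union, +1)
CEKS@1: {T} ∪ {C,G} = {C,G,T} (union, +1)
CE@2: {C} ∩ {C} = {C} (intersection, +0)
KS@2: {C} ∪ {A} = {A,C} (union, +1)
CEKS@2: {C} ∩ {A,C} = {C} (intersection, +0)
per-site changes: [1, 2, 1]; total = 4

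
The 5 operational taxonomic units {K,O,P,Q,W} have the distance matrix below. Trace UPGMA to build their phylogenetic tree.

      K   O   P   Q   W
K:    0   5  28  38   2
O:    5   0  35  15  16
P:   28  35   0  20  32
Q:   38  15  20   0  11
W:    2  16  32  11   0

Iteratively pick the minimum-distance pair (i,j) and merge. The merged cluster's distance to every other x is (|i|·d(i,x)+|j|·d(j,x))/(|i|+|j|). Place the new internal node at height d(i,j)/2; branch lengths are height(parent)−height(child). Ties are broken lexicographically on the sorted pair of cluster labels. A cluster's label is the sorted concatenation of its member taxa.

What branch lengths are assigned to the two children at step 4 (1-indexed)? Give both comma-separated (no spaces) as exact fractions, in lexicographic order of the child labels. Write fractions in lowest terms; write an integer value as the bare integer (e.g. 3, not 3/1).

8,13/4

1. join K+W (d=2) ⇒ KW; edges |K|=1, |W|=1
  updated: d(KW,O)=21/2, d(KW,P)=30, d(KW,Q)=49/2
2. join KW+O (d=21/2) ⇒ KOW; edges |KW|=17/4, |O|=21/4
  updated: d(KOW,P)=95/3, d(KOW,Q)=64/3
3. join P+Q (d=20) ⇒ PQ; edges |P|=10, |Q|=10
  updated: d(KOW,PQ)=53/2
4. join KOW+PQ (d=53/2) ⇒ KOPQW; edges |KOW|=8, |PQ|=13/4
final tree: (((K:1,W:1):17/4,O:21/4):8,(P:10,Q:10):13/4)
total length: 171/4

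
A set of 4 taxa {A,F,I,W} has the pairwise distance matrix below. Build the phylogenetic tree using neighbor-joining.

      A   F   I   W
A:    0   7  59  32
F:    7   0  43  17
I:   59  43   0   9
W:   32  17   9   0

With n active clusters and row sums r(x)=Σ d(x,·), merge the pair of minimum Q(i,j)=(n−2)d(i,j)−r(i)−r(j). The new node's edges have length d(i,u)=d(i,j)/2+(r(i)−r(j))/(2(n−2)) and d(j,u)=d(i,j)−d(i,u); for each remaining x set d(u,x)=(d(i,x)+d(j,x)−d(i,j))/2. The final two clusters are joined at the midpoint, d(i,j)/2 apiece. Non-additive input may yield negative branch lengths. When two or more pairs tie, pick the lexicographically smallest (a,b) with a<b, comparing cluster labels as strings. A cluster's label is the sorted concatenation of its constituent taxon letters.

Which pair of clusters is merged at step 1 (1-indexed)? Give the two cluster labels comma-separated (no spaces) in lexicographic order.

step 1: merge (A,F) at d=7, Q=-151; branch lengths A→45/4, F→-17/4; new cluster AF
  updated: d(AF,I)=95/2, d(AF,W)=21
step 2: merge (AF,I) at d=95/2, Q=-155/2; branch lengths AF→119/4, I→71/4; new cluster AFI
  updated: d(AFI,W)=-35/4
step 3: merge (AFI,W) at d=-35/4; branch lengths AFI→-35/8, W→-35/8; new cluster AFIW
final tree: (((A:45/4,F:-17/4):119/4,I:71/4):-35/8,W:-35/8)
total length: 183/4

A,F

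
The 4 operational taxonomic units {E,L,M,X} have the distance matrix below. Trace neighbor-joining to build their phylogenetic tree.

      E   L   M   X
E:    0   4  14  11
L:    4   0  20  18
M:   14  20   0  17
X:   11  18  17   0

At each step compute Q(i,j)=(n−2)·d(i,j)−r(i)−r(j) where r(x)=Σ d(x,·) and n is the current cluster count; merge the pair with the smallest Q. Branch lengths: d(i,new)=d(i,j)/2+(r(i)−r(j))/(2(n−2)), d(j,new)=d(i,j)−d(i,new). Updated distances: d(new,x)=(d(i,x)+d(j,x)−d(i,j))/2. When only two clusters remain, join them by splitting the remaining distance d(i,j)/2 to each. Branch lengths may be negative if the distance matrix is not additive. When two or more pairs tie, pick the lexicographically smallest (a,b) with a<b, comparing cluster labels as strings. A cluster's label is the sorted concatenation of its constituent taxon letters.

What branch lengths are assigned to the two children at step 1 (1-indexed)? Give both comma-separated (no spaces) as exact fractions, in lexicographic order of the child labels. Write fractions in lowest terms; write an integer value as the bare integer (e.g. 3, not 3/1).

1. join E+L (d=4, Q=-63) ⇒ EL; edges |E|=-5/4, |L|=21/4
  updated: d(EL,M)=15, d(EL,X)=25/2
2. join EL+M (d=15, Q=-89/2) ⇒ ELM; edges |EL|=21/4, |M|=39/4
  updated: d(ELM,X)=29/4
3. join ELM+X (d=29/4) ⇒ ELMX; edges |ELM|=29/8, |X|=29/8
final tree: (((E:-5/4,L:21/4):21/4,M:39/4):29/8,X:29/8)
total length: 105/4

-5/4,21/4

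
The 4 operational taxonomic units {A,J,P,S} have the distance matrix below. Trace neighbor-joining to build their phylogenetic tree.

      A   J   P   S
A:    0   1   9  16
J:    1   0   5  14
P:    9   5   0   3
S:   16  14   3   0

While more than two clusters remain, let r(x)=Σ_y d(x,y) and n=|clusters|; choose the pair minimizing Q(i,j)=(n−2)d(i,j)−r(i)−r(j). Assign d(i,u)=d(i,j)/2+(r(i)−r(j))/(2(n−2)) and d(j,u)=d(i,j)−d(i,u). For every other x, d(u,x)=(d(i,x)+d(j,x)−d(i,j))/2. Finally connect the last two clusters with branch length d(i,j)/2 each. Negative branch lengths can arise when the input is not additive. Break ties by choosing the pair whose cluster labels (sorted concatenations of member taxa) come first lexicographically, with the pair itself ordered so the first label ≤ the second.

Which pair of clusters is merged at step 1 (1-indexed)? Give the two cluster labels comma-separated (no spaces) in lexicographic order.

1. join A+J (d=1, Q=-44) ⇒ AJ; edges |A|=2, |J|=-1
  updated: d(AJ,P)=13/2, d(AJ,S)=29/2
2. join AJ+P (d=13/2, Q=-24) ⇒ AJP; edges |AJ|=9, |P|=-5/2
  updated: d(AJP,S)=11/2
3. join AJP+S (d=11/2) ⇒ AJPS; edges |AJP|=11/4, |S|=11/4
final tree: (((A:2,J:-1):9,P:-5/2):11/4,S:11/4)
total length: 13

A,J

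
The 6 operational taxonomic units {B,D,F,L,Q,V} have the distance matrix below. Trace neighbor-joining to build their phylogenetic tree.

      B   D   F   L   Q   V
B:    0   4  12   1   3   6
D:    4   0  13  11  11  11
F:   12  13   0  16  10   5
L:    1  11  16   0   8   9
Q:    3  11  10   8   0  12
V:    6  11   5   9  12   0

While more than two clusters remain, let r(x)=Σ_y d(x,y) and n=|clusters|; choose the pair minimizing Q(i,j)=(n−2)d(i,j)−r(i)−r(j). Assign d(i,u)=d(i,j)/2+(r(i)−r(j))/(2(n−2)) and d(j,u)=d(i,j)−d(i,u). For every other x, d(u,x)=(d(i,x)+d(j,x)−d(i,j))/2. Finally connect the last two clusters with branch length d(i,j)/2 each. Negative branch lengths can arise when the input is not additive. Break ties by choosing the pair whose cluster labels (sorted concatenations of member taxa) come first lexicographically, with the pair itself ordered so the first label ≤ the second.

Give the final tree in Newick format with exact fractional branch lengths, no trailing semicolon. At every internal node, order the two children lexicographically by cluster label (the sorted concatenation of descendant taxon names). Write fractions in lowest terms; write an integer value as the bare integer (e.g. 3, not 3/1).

1. join F+V (d=5, Q=-79) ⇒ FV; edges |F|=33/8, |V|=7/8
  updated: d(B,FV)=13/2, d(D,FV)=19/2, d(FV,L)=10, d(FV,Q)=17/2
2. join B+L (d=1, Q=-83/2) ⇒ BL; edges |B|=-25/12, |L|=37/12
  updated: d(BL,D)=7, d(BL,FV)=31/4, d(BL,Q)=5
3. join BL+Q (d=5, Q=-137/4) ⇒ BLQ; edges |BL|=21/16, |Q|=59/16
  updated: d(BLQ,D)=13/2, d(BLQ,FV)=45/8
4. join BLQ+D (d=13/2, Q=-173/8) ⇒ BDLQ; edges |BLQ|=21/16, |D|=83/16
  updated: d(BDLQ,FV)=69/16
5. join BDLQ+FV (d=69/16) ⇒ BDFLQV; edges |BDLQ|=69/32, |FV|=69/32
final tree: ((((B:-25/12,L:37/12):21/16,Q:59/16):21/16,D:83/16):69/32,(F:33/8,V:7/8):69/32)
total length: 349/16

((((B:-25/12,L:37/12):21/16,Q:59/16):21/16,D:83/16):69/32,(F:33/8,V:7/8):69/32)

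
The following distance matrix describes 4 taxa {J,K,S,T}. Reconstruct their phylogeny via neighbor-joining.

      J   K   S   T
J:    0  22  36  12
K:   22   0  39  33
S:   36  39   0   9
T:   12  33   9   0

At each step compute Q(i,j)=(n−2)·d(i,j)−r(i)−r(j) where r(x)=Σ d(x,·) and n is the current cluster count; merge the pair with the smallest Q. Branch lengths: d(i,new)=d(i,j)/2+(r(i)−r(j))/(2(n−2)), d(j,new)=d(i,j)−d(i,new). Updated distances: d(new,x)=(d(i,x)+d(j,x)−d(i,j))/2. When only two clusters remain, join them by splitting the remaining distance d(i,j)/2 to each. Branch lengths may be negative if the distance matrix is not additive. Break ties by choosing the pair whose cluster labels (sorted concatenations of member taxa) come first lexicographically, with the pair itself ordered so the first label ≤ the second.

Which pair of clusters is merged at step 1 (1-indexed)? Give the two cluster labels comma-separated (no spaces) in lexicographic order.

J,K

step 1: merge (J,K) at d=22, Q=-120; branch lengths J→5, K→17; new cluster JK
  updated: d(JK,S)=53/2, d(JK,T)=23/2
step 2: merge (JK,S) at d=53/2, Q=-47; branch lengths JK→29/2, S→12; new cluster JKS
  updated: d(JKS,T)=-3
step 3: merge (JKS,T) at d=-3; branch lengths JKS→-3/2, T→-3/2; new cluster JKST
final tree: (((J:5,K:17):29/2,S:12):-3/2,T:-3/2)
total length: 91/2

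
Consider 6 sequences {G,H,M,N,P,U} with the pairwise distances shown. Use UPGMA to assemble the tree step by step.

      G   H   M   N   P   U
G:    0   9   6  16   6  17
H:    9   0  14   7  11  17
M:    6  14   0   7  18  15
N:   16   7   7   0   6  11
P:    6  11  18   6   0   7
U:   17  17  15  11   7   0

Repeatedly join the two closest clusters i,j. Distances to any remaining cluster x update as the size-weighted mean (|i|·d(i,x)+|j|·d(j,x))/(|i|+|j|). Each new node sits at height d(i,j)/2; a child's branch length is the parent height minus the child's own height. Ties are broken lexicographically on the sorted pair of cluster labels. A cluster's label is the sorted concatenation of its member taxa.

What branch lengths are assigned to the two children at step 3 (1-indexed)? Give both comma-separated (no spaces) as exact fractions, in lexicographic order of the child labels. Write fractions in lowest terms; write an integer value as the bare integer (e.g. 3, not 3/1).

9/2,3/2

step 1: merge (G,M) at d=6; branch lengths G→3, M→3; new cluster GM
  updated: d(GM,H)=23/2, d(GM,N)=23/2, d(GM,P)=12, d(GM,U)=16
step 2: merge (N,P) at d=6; branch lengths N→3, P→3; new cluster NP
  updated: d(GM,NP)=47/4, d(H,NP)=9, d(NP,U)=9
step 3: merge (H,NP) at d=9; branch lengths H→9/2, NP→3/2; new cluster HNP
  updated: d(GM,HNP)=35/3, d(HNP,U)=35/3
step 4: merge (GM,HNP) at d=35/3; branch lengths GM→17/6, HNP→4/3; new cluster GHMNP
  updated: d(GHMNP,U)=67/5
step 5: merge (GHMNP,U) at d=67/5; branch lengths GHMNP→13/15, U→67/10; new cluster GHMNPU
final tree: (((G:3,M:3):17/6,(H:9/2,(N:3,P:3):3/2):4/3):13/15,U:67/10)
total length: 446/15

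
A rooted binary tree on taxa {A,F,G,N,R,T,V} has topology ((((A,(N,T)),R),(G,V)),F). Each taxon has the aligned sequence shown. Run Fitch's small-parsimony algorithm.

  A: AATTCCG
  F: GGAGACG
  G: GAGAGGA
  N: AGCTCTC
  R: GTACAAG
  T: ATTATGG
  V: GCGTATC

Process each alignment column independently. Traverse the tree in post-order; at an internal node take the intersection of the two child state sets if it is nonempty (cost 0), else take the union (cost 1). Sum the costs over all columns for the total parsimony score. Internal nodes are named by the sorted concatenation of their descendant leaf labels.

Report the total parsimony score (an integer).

[col 0] NT: children N:{A}, T:{A} ∩→ {A}; cost 0
[col 0] ANT: children A:{A}, NT:{A} ∩→ {A}; cost 0
[col 0] ANRT: children ANT:{A}, R:{G} ∪→ {A,G}; cost 1
[col 0] GV: children G:{G}, V:{G} ∩→ {G}; cost 0
[col 0] AGNRTV: children ANRT:{A,G}, GV:{G} ∩→ {G}; cost 0
[col 0] AFGNRTV: children AGNRTV:{G}, F:{G} ∩→ {G}; cost 0
[col 1] NT: children N:{G}, T:{T} ∪→ {G,T}; cost 1
[col 1] ANT: children A:{A}, NT:{G,T} ∪→ {A,G,T}; cost 1
[col 1] ANRT: children ANT:{A,G,T}, R:{T} ∩→ {T}; cost 0
[col 1] GV: children G:{A}, V:{C} ∪→ {A,C}; cost 1
[col 1] AGNRTV: children ANRT:{T}, GV:{A,C} ∪→ {A,C,T}; cost 1
[col 1] AFGNRTV: children AGNRTV:{A,C,T}, F:{G} ∪→ {A,C,G,T}; cost 1
[col 2] NT: children N:{C}, T:{T} ∪→ {C,T}; cost 1
[col 2] ANT: children A:{T}, NT:{C,T} ∩→ {T}; cost 0
[col 2] ANRT: children ANT:{T}, R:{A} ∪→ {A,T}; cost 1
[col 2] GV: children G:{G}, V:{G} ∩→ {G}; cost 0
[col 2] AGNRTV: children ANRT:{A,T}, GV:{G} ∪→ {A,G,T}; cost 1
[col 2] AFGNRTV: children AGNRTV:{A,G,T}, F:{A} ∩→ {A}; cost 0
[col 3] NT: children N:{T}, T:{A} ∪→ {A,T}; cost 1
[col 3] ANT: children A:{T}, NT:{A,T} ∩→ {T}; cost 0
[col 3] ANRT: children ANT:{T}, R:{C} ∪→ {C,T}; cost 1
[col 3] GV: children G:{A}, V:{T} ∪→ {A,T}; cost 1
[col 3] AGNRTV: children ANRT:{C,T}, GV:{A,T} ∩→ {T}; cost 0
[col 3] AFGNRTV: children AGNRTV:{T}, F:{G} ∪→ {G,T}; cost 1
[col 4] NT: children N:{C}, T:{T} ∪→ {C,T}; cost 1
[col 4] ANT: children A:{C}, NT:{C,T} ∩→ {C}; cost 0
[col 4] ANRT: children ANT:{C}, R:{A} ∪→ {A,C}; cost 1
[col 4] GV: children G:{G}, V:{A} ∪→ {A,G}; cost 1
[col 4] AGNRTV: children ANRT:{A,C}, GV:{A,G} ∩→ {A}; cost 0
[col 4] AFGNRTV: children AGNRTV:{A}, F:{A} ∩→ {A}; cost 0
[col 5] NT: children N:{T}, T:{G} ∪→ {G,T}; cost 1
[col 5] ANT: children A:{C}, NT:{G,T} ∪→ {C,G,T}; cost 1
[col 5] ANRT: children ANT:{C,G,T}, R:{A} ∪→ {A,C,G,T}; cost 1
[col 5] GV: children G:{G}, V:{T} ∪→ {G,T}; cost 1
[col 5] AGNRTV: children ANRT:{A,C,G,T}, GV:{G,T} ∩→ {G,T}; cost 0
[col 5] AFGNRTV: children AGNRTV:{G,T}, F:{C} ∪→ {C,G,T}; cost 1
[col 6] NT: children N:{C}, T:{G} ∪→ {C,G}; cost 1
[col 6] ANT: children A:{G}, NT:{C,G} ∩→ {G}; cost 0
[col 6] ANRT: children ANT:{G}, R:{G} ∩→ {G}; cost 0
[col 6] GV: children G:{A}, V:{C} ∪→ {A,C}; cost 1
[col 6] AGNRTV: children ANRT:{G}, GV:{A,C} ∪→ {A,C,G}; cost 1
[col 6] AFGNRTV: children AGNRTV:{A,C,G}, F:{G} ∩→ {G}; cost 0
per-site changes: [1, 5, 3, 4, 3, 5, 3]; total = 24

24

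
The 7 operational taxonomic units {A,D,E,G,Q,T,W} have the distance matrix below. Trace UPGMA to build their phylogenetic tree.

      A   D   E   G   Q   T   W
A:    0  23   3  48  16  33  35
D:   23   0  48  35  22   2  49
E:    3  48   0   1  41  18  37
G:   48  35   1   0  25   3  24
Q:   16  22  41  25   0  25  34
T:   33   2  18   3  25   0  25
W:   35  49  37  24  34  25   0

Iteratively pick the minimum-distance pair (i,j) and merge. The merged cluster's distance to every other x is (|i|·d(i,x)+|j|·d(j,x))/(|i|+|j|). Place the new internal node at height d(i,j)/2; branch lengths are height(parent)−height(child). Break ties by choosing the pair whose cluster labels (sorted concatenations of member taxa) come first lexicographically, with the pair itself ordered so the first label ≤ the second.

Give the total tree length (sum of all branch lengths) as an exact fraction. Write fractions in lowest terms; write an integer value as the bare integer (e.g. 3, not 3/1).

step 1: merge (E,G) at d=1; branch lengths E→1/2, G→1/2; new cluster EG
  updated: d(A,EG)=51/2, d(D,EG)=83/2, d(EG,Q)=33, d(EG,T)=21/2, d(EG,W)=61/2
step 2: merge (D,T) at d=2; branch lengths D→1, T→1; new cluster DT
  updated: d(A,DT)=28, d(DT,EG)=26, d(DT,Q)=47/2, d(DT,W)=37
step 3: merge (A,Q) at d=16; branch lengths A→8, Q→8; new cluster AQ
  updated: d(AQ,DT)=103/4, d(AQ,EG)=117/4, d(AQ,W)=69/2
step 4: merge (AQ,DT) at d=103/4; branch lengths AQ→39/8, DT→95/8; new cluster ADQT
  updated: d(ADQT,EG)=221/8, d(ADQT,W)=143/4
step 5: merge (ADQT,EG) at d=221/8; branch lengths ADQT→15/16, EG→213/16; new cluster ADEGQT
  updated: d(ADEGQT,W)=34
step 6: merge (ADEGQT,W) at d=34; branch lengths ADEGQT→51/16, W→17; new cluster ADEGQTW
final tree: ((((A:8,Q:8):39/8,(D:1,T:1):95/8):15/16,(E:1/2,G:1/2):213/16):51/16,W:17)
total length: 1123/16

1123/16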